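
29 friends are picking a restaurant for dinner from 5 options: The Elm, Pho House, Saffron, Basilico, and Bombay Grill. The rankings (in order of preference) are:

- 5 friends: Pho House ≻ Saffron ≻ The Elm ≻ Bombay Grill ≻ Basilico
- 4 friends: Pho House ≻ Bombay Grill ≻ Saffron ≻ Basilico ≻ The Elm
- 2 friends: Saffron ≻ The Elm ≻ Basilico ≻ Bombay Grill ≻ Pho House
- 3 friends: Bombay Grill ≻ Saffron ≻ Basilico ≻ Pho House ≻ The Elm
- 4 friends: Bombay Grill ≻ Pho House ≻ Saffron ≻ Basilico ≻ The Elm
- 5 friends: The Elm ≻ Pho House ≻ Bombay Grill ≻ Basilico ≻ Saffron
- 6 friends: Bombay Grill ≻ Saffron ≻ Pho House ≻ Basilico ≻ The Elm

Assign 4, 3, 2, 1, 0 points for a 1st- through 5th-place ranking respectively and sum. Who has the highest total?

Bombay Grill

The Elm: 5·2 + 4·0 + 2·3 + 3·0 + 4·0 + 5·4 + 6·0 = 36
Pho House: 5·4 + 4·4 + 2·0 + 3·1 + 4·3 + 5·3 + 6·2 = 78
Saffron: 5·3 + 4·2 + 2·4 + 3·3 + 4·2 + 5·0 + 6·3 = 66
Basilico: 5·0 + 4·1 + 2·2 + 3·2 + 4·1 + 5·1 + 6·1 = 29
Bombay Grill: 5·1 + 4·3 + 2·1 + 3·4 + 4·4 + 5·2 + 6·4 = 81
Bombay Grill has the highest Borda score (81).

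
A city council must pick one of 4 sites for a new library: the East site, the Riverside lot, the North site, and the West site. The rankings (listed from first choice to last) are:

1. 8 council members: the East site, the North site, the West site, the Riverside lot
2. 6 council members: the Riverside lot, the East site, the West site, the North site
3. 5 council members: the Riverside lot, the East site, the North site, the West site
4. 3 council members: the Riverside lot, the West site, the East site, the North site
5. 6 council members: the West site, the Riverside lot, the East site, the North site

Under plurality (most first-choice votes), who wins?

the Riverside lot

First-place votes: the East site 8, the Riverside lot 14, the North site 0, the West site 6.
the Riverside lot has the most first-place votes.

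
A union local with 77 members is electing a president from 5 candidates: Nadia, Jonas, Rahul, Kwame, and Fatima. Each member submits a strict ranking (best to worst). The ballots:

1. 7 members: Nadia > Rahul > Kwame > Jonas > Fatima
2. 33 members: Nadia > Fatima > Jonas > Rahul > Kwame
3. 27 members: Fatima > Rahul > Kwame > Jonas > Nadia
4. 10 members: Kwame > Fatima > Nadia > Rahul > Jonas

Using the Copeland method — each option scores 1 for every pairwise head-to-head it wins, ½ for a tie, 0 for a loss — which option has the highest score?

Nadia

Nadia: beats Jonas, Rahul, Kwame, and Fatima → score 4.
Jonas: loses to Nadia, Rahul, Kwame, and Fatima → score 0.
Rahul: beats Jonas and Kwame; loses to Nadia and Fatima → score 2.
Kwame: beats Jonas; loses to Nadia, Rahul, and Fatima → score 1.
Fatima: beats Jonas, Rahul, and Kwame; loses to Nadia → score 3.
Nadia has the best pairwise record.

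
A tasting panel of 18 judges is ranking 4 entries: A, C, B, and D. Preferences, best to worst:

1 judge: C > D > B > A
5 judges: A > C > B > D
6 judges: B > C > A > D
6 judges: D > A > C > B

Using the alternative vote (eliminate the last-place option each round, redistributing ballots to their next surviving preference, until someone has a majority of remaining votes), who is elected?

Round 1: A 5, C 1, B 6, D 6. Eliminate C.
Round 2: A 5, B 6, D 7. Eliminate A.
Round 3: B 11, D 7. B has a majority.

B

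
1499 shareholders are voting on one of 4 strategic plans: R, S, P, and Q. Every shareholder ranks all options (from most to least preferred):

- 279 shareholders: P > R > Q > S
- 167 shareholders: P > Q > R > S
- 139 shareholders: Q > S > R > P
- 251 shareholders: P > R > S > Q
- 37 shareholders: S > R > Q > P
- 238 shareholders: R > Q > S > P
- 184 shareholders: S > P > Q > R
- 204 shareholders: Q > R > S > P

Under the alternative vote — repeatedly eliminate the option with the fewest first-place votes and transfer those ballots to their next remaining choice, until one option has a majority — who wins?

Round 1: R 238, S 221, P 697, Q 343. Eliminate S.
Round 2: R 275, P 881, Q 343. P has a majority.

P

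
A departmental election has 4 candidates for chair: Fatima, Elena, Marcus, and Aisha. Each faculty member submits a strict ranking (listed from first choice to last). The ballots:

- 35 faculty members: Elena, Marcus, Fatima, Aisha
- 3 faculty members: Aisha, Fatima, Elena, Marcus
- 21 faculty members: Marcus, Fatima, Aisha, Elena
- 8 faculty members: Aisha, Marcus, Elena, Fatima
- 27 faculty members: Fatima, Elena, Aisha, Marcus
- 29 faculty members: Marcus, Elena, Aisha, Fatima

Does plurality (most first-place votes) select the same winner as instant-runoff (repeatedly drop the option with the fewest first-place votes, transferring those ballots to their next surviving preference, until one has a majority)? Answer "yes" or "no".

no

Plurality — first-place votes: Fatima 27, Elena 35, Marcus 50, Aisha 11. Winner: Marcus.
Instant-runoff — R1 Fatima 27, Elena 35, Marcus 50, Aisha 11 (Aisha out); R2 Fatima 30, Elena 35, Marcus 58 (Fatima out); R3 Elena 65, Marcus 58 (Elena winner). Winner: Elena.
The two methods disagree.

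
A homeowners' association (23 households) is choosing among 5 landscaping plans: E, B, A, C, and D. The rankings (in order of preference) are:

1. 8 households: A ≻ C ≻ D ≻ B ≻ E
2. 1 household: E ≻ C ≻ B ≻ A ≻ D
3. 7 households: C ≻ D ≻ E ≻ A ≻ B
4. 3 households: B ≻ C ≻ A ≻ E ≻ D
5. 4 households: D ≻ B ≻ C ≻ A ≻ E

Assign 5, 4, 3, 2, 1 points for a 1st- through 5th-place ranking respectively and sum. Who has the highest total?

C

E: 8·1 + 1·5 + 7·3 + 3·2 + 4·1 = 44
B: 8·2 + 1·3 + 7·1 + 3·5 + 4·4 = 57
A: 8·5 + 1·2 + 7·2 + 3·3 + 4·2 = 73
C: 8·4 + 1·4 + 7·5 + 3·4 + 4·3 = 95
D: 8·3 + 1·1 + 7·4 + 3·1 + 4·5 = 76
C has the highest Borda score (95).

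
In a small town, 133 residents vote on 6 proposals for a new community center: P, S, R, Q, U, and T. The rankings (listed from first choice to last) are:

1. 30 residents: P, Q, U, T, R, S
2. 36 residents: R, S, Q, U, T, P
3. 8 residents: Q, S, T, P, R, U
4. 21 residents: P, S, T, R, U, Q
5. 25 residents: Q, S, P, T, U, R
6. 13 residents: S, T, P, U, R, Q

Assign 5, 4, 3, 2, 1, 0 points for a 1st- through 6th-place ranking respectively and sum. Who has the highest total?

S

P: 30·5 + 36·0 + 8·2 + 21·5 + 25·3 + 13·3 = 385
S: 30·0 + 36·4 + 8·4 + 21·4 + 25·4 + 13·5 = 425
R: 30·1 + 36·5 + 8·1 + 21·2 + 25·0 + 13·1 = 273
Q: 30·4 + 36·3 + 8·5 + 21·0 + 25·5 + 13·0 = 393
U: 30·3 + 36·2 + 8·0 + 21·1 + 25·1 + 13·2 = 234
T: 30·2 + 36·1 + 8·3 + 21·3 + 25·2 + 13·4 = 285
S has the highest Borda score (425).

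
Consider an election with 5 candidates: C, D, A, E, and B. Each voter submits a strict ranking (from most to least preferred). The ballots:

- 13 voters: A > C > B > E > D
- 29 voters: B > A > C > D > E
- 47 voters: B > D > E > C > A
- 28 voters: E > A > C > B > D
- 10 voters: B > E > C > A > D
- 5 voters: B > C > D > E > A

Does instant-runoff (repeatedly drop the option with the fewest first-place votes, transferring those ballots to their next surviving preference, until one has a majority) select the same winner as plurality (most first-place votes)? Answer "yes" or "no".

yes

Instant-runoff — R1 C 0, D 0, A 13, E 28, B 91 (B winner). Winner: B.
Plurality — first-place votes: C 0, D 0, A 13, E 28, B 91. Winner: B.
The two methods agree.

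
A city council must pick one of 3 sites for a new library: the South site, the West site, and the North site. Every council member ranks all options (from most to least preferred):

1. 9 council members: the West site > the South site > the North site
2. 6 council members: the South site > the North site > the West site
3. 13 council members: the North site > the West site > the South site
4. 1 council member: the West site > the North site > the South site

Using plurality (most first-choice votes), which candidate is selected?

the North site

First-place votes: the South site 6, the West site 10, the North site 13.
the North site has the most first-place votes.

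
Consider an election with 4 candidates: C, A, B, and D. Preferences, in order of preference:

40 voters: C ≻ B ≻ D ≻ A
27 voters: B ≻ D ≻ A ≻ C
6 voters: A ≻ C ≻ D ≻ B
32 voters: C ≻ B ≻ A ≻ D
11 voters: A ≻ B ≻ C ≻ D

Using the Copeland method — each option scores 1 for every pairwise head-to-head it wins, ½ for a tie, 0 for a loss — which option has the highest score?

C: beats A, B, and D → score 3.
A: loses to C, B, and D → score 0.
B: beats A and D; loses to C → score 2.
D: beats A; loses to C and B → score 1.
C has the best pairwise record.

C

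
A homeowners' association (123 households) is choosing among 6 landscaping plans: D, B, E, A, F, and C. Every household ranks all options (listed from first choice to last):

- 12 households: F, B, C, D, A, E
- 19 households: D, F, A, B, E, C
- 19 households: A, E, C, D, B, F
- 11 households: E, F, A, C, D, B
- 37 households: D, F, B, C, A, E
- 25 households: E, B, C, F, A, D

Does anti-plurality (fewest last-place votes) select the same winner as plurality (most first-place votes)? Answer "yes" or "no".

no

Anti-plurality — last-place votes: D 25, B 11, E 49, A 0, F 19, C 19. Winner: A.
Plurality — first-place votes: D 56, B 0, E 36, A 19, F 12, C 0. Winner: D.
The two methods disagree.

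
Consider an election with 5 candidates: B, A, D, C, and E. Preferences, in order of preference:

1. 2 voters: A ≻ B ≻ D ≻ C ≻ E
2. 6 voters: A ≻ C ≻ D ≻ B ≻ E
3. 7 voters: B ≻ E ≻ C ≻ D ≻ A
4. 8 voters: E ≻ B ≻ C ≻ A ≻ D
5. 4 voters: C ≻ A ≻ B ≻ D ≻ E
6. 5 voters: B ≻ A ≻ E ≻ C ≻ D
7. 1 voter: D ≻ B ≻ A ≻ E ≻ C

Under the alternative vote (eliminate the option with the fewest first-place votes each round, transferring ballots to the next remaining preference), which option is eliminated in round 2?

Round 1: B 12, A 8, D 1, C 4, E 8. Eliminate D.
Round 2: B 13, A 8, C 4, E 8. Eliminate C.

C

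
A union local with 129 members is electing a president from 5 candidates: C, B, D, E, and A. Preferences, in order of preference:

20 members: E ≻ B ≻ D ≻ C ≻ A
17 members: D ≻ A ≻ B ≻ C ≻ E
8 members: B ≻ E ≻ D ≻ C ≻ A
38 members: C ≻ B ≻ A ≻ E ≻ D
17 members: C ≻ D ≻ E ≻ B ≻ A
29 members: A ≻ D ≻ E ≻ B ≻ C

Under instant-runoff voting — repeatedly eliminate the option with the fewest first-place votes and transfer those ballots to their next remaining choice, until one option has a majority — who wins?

Round 1: C 55, B 8, D 17, E 20, A 29. Eliminate B.
Round 2: C 55, D 17, E 28, A 29. Eliminate D.
Round 3: C 55, E 28, A 46. Eliminate E.
Round 4: C 83, A 46. C has a majority.

C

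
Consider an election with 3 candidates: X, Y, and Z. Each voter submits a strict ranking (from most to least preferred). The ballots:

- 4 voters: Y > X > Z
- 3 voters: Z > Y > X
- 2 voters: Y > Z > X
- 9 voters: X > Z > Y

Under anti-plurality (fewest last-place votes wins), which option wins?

Last-place votes: X 5, Y 9, Z 4.
Z is ranked last by the fewest voters, so Z wins.

Z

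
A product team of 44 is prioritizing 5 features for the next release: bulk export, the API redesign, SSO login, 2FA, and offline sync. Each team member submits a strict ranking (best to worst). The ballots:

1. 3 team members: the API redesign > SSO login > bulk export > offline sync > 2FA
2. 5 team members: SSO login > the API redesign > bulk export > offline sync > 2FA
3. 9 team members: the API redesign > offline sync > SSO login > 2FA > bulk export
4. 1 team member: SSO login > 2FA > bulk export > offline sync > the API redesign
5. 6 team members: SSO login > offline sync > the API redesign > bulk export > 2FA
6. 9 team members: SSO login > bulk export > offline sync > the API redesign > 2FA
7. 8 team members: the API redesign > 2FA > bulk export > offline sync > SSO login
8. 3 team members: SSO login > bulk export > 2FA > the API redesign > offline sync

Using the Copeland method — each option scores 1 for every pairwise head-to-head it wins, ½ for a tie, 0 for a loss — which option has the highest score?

bulk export: beats 2FA and offline sync; loses to the API redesign and SSO login → score 2.
the API redesign: beats bulk export, 2FA, and offline sync; loses to SSO login → score 3.
SSO login: beats bulk export, the API redesign, 2FA, and offline sync → score 4.
2FA: loses to bulk export, the API redesign, SSO login, and offline sync → score 0.
offline sync: beats 2FA; loses to bulk export, the API redesign, and SSO login → score 1.
SSO login has the best pairwise record.

SSO login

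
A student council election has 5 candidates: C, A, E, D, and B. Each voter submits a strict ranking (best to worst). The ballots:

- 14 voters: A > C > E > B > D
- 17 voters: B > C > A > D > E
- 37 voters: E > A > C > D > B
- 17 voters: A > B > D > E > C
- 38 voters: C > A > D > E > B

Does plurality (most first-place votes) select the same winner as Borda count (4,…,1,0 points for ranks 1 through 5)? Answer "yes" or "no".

no

Plurality — first-place votes: C 38, A 31, E 37, D 0, B 17. Winner: C.
Borda — scores: C 319, A 383, E 231, D 164, B 133. Winner: A.
The two methods disagree.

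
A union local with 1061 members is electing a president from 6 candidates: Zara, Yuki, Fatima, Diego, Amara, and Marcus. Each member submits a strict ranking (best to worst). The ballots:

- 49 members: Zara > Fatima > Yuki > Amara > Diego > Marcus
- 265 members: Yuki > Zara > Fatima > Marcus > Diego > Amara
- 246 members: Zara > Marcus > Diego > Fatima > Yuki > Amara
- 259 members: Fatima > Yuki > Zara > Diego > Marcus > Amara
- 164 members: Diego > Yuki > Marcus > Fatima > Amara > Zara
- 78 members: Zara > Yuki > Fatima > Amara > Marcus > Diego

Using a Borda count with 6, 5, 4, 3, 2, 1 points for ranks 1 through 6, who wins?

Zara: 49·6 + 265·5 + 246·6 + 259·4 + 164·1 + 78·6 = 4763
Yuki: 49·4 + 265·6 + 246·2 + 259·5 + 164·5 + 78·5 = 4783
Fatima: 49·5 + 265·4 + 246·3 + 259·6 + 164·3 + 78·4 = 4401
Diego: 49·2 + 265·2 + 246·4 + 259·3 + 164·6 + 78·1 = 3451
Amara: 49·3 + 265·1 + 246·1 + 259·1 + 164·2 + 78·3 = 1479
Marcus: 49·1 + 265·3 + 246·5 + 259·2 + 164·4 + 78·2 = 3404
Yuki has the highest Borda score (4783).

Yuki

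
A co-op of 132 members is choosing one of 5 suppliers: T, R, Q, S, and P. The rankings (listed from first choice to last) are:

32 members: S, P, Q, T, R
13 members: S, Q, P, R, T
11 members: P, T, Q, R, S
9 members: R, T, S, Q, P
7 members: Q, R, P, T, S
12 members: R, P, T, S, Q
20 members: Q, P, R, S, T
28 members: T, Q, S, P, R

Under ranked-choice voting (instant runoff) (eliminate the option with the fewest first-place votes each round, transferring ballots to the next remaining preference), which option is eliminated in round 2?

Round 1: T 28, R 21, Q 27, S 45, P 11. Eliminate P.
Round 2: T 39, R 21, Q 27, S 45. Eliminate R.

R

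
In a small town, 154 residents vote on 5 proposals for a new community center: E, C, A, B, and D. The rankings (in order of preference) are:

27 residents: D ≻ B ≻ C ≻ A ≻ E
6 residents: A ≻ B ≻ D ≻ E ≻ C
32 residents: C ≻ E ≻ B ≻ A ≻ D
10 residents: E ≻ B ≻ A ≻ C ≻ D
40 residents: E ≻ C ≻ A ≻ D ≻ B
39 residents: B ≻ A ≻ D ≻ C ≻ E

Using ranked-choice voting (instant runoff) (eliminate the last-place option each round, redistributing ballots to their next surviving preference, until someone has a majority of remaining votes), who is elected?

Round 1: E 50, C 32, A 6, B 39, D 27. Eliminate A.
Round 2: E 50, C 32, B 45, D 27. Eliminate D.
Round 3: E 50, C 32, B 72. Eliminate C.
Round 4: E 82, B 72. E has a majority.

E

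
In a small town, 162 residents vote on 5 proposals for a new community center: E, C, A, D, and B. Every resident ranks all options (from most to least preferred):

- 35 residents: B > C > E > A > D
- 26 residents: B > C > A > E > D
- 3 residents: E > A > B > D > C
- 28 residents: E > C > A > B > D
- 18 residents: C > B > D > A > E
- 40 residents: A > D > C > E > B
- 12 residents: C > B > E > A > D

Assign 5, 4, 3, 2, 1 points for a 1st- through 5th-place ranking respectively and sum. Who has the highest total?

E: 35·3 + 26·2 + 3·5 + 28·5 + 18·1 + 40·2 + 12·3 = 446
C: 35·4 + 26·4 + 3·1 + 28·4 + 18·5 + 40·3 + 12·5 = 629
A: 35·2 + 26·3 + 3·4 + 28·3 + 18·2 + 40·5 + 12·2 = 504
D: 35·1 + 26·1 + 3·2 + 28·1 + 18·3 + 40·4 + 12·1 = 321
B: 35·5 + 26·5 + 3·3 + 28·2 + 18·4 + 40·1 + 12·4 = 530
C has the highest Borda score (629).

C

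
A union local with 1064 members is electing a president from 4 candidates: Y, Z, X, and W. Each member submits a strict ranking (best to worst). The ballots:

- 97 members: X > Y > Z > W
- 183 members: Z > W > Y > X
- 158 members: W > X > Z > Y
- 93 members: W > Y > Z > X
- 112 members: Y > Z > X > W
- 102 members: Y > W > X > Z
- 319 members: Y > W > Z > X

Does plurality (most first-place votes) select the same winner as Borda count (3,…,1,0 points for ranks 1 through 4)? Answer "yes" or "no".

yes

Plurality — first-place votes: Y 533, Z 183, X 97, W 251. Winner: Y.
Borda — scores: Y 2162, Z 1440, X 821, W 1961. Winner: Y.
The two methods agree.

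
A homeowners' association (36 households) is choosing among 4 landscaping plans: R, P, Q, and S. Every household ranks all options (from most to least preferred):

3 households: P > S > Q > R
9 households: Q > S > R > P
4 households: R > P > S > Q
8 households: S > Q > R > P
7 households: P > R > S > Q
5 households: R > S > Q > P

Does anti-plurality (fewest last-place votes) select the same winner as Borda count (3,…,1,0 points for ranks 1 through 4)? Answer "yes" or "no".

Anti-plurality — last-place votes: R 3, P 22, Q 11, S 0. Winner: S.
Borda — scores: R 58, P 38, Q 51, S 69. Winner: S.
The two methods agree.

yes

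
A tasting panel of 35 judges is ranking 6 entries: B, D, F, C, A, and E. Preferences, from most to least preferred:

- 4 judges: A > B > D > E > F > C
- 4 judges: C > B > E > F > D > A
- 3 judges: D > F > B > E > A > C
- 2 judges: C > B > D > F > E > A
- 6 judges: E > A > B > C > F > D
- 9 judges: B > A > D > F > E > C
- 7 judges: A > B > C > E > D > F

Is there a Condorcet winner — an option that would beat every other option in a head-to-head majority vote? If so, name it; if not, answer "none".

B vs D: 32–3 for B.
B vs F: 32–3 for B.
B vs C: 29–6 for B.
B vs A: 18–17 for B.
B vs E: 29–6 for B.
B beats every other option head-to-head.

B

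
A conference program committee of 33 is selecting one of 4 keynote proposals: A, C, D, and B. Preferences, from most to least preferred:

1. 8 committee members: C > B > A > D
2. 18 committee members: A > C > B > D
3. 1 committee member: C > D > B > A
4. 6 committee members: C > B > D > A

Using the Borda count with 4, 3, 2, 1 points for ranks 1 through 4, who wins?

A: 8·2 + 18·4 + 1·1 + 6·1 = 95
C: 8·4 + 18·3 + 1·4 + 6·4 = 114
D: 8·1 + 18·1 + 1·3 + 6·2 = 41
B: 8·3 + 18·2 + 1·2 + 6·3 = 80
C has the highest Borda score (114).

C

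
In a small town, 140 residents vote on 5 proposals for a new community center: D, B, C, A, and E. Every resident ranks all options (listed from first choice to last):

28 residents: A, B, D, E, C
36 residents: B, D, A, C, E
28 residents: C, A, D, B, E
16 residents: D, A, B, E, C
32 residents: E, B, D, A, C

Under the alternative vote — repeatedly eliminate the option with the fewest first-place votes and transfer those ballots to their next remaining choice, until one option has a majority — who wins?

Round 1: D 16, B 36, C 28, A 28, E 32. Eliminate D.
Round 2: B 36, C 28, A 44, E 32. Eliminate C.
Round 3: B 36, A 72, E 32. A has a majority.

A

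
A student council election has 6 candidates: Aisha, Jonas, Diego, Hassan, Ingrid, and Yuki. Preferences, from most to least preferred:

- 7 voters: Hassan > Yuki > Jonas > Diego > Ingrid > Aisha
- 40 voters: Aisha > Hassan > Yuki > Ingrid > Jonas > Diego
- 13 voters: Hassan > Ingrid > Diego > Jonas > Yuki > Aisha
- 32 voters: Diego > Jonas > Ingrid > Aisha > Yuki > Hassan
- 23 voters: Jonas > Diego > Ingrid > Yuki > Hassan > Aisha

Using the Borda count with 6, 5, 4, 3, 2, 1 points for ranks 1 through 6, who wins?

Aisha: 7·1 + 40·6 + 13·1 + 32·3 + 23·1 = 379
Jonas: 7·4 + 40·2 + 13·3 + 32·5 + 23·6 = 445
Diego: 7·3 + 40·1 + 13·4 + 32·6 + 23·5 = 420
Hassan: 7·6 + 40·5 + 13·6 + 32·1 + 23·2 = 398
Ingrid: 7·2 + 40·3 + 13·5 + 32·4 + 23·4 = 419
Yuki: 7·5 + 40·4 + 13·2 + 32·2 + 23·3 = 354
Jonas has the highest Borda score (445).

Jonas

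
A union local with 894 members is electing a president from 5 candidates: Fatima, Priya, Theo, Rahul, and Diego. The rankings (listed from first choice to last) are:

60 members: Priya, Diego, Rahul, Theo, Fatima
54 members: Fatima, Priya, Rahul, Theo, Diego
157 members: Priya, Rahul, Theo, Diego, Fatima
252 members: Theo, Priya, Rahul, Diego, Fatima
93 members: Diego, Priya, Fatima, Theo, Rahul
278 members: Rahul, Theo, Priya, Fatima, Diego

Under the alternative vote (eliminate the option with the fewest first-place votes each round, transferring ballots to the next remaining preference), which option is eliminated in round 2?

Diego

Round 1: Fatima 54, Priya 217, Theo 252, Rahul 278, Diego 93. Eliminate Fatima.
Round 2: Priya 271, Theo 252, Rahul 278, Diego 93. Eliminate Diego.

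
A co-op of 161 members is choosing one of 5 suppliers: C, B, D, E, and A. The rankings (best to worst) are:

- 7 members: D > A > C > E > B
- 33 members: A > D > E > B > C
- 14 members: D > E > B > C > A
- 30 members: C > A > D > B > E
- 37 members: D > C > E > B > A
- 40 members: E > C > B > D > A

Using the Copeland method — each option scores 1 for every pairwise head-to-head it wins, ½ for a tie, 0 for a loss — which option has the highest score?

D

C: beats B and A; loses to D and E → score 2.
B: beats A; loses to C, D, and E → score 1.
D: beats C, B, E, and A → score 4.
E: beats C, B, and A; loses to D → score 3.
A: loses to C, B, D, and E → score 0.
D has the best pairwise record.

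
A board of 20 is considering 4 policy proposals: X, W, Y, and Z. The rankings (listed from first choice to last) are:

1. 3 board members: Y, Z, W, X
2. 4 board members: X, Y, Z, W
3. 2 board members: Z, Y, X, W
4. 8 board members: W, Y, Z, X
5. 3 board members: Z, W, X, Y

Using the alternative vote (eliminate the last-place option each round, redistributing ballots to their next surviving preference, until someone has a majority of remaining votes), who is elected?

Round 1: X 4, W 8, Y 3, Z 5. Eliminate Y.
Round 2: X 4, W 8, Z 8. Eliminate X.
Round 3: W 8, Z 12. Z has a majority.

Z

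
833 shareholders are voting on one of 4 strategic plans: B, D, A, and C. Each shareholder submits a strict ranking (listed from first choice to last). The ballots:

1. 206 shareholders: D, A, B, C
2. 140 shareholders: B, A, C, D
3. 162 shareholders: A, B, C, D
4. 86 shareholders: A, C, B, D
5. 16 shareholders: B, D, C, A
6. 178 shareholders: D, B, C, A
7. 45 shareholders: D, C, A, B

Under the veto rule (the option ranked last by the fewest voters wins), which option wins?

B

Last-place votes: B 45, D 388, A 194, C 206.
B is ranked last by the fewest voters, so B wins.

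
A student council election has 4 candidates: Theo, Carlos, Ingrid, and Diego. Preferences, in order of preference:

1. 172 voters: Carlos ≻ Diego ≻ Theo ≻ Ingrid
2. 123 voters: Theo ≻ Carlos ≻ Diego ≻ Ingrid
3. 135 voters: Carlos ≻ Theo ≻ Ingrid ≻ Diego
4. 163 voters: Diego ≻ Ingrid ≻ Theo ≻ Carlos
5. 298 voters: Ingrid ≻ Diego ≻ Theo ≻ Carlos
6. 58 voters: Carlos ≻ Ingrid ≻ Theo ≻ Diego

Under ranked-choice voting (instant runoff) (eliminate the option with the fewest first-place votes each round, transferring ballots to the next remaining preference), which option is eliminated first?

Round 1: Theo 123, Carlos 365, Ingrid 298, Diego 163. Eliminate Theo.

Theo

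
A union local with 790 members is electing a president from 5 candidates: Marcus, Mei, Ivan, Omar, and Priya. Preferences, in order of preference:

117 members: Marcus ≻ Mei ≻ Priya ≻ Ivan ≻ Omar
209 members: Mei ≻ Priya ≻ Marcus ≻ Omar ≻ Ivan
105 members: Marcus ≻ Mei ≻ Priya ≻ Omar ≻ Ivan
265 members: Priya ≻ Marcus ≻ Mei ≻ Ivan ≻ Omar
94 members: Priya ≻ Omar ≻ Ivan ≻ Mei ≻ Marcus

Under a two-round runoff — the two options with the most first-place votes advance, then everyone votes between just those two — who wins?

Priya

Round 1 first-place votes: Marcus 222, Mei 209, Ivan 0, Omar 0, Priya 359.
Priya and Marcus advance.
Runoff: Priya is preferred to Marcus by 568 voters; Marcus by 222.
Priya wins the runoff.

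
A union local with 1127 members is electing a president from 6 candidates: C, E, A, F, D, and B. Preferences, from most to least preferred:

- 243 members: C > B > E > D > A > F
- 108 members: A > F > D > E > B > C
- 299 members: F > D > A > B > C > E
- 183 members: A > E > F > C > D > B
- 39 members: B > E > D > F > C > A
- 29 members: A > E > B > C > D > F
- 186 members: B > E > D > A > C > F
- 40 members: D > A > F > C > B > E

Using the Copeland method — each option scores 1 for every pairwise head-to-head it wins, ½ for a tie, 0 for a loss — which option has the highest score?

C: beats E; loses to A, F, D, and B → score 1.
E: beats F and D; loses to C, A, and B → score 2.
A: beats C, E, F, and B; loses to D → score 4.
F: beats C, D, and B; loses to E and A → score 3.
D: beats C, A, and B; loses to E and F → score 3.
B: beats C and E; loses to A, F, and D → score 2.
A has the best pairwise record.

A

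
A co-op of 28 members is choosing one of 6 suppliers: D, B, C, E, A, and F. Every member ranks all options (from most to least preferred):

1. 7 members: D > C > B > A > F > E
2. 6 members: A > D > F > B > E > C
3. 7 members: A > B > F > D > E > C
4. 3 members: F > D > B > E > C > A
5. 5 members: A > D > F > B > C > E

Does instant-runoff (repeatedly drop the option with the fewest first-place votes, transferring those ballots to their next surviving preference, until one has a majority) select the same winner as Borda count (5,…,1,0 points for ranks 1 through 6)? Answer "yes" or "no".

no

Instant-runoff — R1 D 7, B 0, C 0, E 0, A 18, F 3 (A winner). Winner: A.
Borda — scores: D 105, B 80, C 36, E 19, A 104, F 76. Winner: D.
The two methods disagree.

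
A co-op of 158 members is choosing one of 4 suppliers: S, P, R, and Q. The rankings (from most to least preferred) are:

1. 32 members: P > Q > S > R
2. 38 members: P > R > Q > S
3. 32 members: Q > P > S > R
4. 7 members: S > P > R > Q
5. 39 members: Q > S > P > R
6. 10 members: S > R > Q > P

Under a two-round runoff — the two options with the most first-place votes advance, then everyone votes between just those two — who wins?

Round 1 first-place votes: S 17, P 70, R 0, Q 71.
Q and P advance.
Runoff: Q is preferred to P by 81 voters; P by 77.
Q wins the runoff.

Q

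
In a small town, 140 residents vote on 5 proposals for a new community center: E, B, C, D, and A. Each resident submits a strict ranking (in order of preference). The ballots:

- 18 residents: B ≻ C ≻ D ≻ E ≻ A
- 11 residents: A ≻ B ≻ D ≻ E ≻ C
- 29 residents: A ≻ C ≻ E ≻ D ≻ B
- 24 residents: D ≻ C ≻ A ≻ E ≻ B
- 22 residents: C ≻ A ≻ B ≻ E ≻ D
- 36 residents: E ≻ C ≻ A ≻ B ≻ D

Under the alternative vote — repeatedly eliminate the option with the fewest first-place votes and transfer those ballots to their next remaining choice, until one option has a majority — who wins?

Round 1: E 36, B 18, C 22, D 24, A 40. Eliminate B.
Round 2: E 36, C 40, D 24, A 40. Eliminate D.
Round 3: E 36, C 64, A 40. Eliminate E.
Round 4: C 100, A 40. C has a majority.

C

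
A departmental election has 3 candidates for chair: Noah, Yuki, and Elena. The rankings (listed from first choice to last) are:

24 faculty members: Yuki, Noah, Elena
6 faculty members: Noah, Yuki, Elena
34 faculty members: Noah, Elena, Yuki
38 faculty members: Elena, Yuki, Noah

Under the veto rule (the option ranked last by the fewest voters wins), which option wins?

Last-place votes: Noah 38, Yuki 34, Elena 30.
Elena is ranked last by the fewest voters, so Elena wins.

Elena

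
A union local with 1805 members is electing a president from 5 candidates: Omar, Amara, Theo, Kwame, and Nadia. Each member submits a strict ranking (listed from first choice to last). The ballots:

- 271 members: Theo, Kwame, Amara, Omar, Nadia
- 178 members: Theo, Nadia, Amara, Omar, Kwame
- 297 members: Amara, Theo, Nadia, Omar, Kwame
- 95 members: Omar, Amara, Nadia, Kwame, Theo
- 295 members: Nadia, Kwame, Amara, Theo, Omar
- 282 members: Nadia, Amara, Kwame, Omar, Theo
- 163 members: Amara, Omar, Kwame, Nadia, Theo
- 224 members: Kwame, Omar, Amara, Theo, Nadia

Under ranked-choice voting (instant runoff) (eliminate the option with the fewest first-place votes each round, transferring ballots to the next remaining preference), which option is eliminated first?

Round 1: Omar 95, Amara 460, Theo 449, Kwame 224, Nadia 577. Eliminate Omar.

Omar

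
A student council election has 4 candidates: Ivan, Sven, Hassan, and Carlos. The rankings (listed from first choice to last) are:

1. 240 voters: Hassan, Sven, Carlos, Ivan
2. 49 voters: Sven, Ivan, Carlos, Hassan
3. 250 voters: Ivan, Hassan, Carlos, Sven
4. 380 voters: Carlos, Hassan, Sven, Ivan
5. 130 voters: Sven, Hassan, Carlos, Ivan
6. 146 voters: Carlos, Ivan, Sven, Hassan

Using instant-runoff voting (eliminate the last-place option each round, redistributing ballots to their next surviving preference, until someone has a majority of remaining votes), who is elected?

Hassan

Round 1: Ivan 250, Sven 179, Hassan 240, Carlos 526. Eliminate Sven.
Round 2: Ivan 299, Hassan 370, Carlos 526. Eliminate Ivan.
Round 3: Hassan 620, Carlos 575. Hassan has a majority.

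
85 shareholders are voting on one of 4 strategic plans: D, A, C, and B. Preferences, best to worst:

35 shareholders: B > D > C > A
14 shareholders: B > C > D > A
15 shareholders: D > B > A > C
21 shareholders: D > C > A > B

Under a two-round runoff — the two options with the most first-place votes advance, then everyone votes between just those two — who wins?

Round 1 first-place votes: D 36, A 0, C 0, B 49.
B and D advance.
Runoff: B is preferred to D by 49 voters; D by 36.
B wins the runoff.

B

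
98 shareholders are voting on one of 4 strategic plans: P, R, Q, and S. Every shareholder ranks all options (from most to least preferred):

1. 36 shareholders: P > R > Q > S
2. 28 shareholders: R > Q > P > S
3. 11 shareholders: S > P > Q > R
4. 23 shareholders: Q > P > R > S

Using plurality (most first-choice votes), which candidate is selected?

First-place votes: P 36, R 28, Q 23, S 11.
P has the most first-place votes.

P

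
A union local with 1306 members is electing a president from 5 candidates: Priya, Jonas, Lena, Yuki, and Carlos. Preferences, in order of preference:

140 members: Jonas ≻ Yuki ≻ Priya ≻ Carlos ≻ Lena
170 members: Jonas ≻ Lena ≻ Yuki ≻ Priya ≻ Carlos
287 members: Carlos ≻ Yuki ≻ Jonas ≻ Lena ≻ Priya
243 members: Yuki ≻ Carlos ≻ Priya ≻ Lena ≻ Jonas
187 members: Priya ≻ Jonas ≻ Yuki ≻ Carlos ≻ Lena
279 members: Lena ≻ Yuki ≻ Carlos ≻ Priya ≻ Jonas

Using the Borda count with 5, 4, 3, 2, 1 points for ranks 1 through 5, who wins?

Yuki

Priya: 140·3 + 170·2 + 287·1 + 243·3 + 187·5 + 279·2 = 3269
Jonas: 140·5 + 170·5 + 287·3 + 243·1 + 187·4 + 279·1 = 3681
Lena: 140·1 + 170·4 + 287·2 + 243·2 + 187·1 + 279·5 = 3462
Yuki: 140·4 + 170·3 + 287·4 + 243·5 + 187·3 + 279·4 = 5110
Carlos: 140·2 + 170·1 + 287·5 + 243·4 + 187·2 + 279·3 = 4068
Yuki has the highest Borda score (5110).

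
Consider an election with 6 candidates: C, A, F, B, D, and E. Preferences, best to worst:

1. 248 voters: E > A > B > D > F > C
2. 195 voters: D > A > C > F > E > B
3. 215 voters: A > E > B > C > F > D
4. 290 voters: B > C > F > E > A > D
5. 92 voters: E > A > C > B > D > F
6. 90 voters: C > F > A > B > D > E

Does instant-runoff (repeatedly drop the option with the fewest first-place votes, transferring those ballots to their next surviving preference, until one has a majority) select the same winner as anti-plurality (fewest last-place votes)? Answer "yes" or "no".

Instant-runoff — R1 C 90, A 215, F 0, B 290, D 195, E 340 (F out); R2 C 90, A 215, B 290, D 195, E 340 (C out); R3 A 305, B 290, D 195, E 340 (D out); R4 A 500, B 290, E 340 (B out); R5 A 500, E 630 (E winner). Winner: E.
Anti-plurality — last-place votes: C 248, A 0, F 92, B 195, D 505, E 90. Winner: A.
The two methods disagree.

no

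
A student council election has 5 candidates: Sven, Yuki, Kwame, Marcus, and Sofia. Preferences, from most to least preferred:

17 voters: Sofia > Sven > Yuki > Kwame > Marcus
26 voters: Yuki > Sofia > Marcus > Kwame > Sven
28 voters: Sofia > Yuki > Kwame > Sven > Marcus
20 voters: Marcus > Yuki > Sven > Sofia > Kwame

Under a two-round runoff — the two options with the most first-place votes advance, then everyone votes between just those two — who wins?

Round 1 first-place votes: Sven 0, Yuki 26, Kwame 0, Marcus 20, Sofia 45.
Sofia and Yuki advance.
Runoff: Sofia is preferred to Yuki by 45 voters; Yuki by 46.
Yuki wins the runoff.

Yuki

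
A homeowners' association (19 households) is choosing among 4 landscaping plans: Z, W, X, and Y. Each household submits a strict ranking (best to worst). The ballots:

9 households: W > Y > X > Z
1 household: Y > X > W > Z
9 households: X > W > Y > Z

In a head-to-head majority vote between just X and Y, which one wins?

Voters preferring X to Y: 9; preferring Y to X: 10.
Y wins the head-to-head.

Y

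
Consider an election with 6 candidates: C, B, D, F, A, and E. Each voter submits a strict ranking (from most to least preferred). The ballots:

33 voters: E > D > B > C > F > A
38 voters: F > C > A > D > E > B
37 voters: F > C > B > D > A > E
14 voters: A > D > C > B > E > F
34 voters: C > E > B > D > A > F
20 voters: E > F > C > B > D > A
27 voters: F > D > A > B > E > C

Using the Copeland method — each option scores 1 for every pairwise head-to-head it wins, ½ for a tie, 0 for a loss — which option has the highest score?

F

C: beats B, D, A, and E; loses to F → score 4.
B: beats A; loses to C, D, F, and E → score 1.
D: beats B, A, and E; loses to C and F → score 3.
F: beats C, B, D, A, and E → score 5.
A: beats E; loses to C, B, D, and F → score 1.
E: beats B; loses to C, D, F, and A → score 1.
F has the best pairwise record.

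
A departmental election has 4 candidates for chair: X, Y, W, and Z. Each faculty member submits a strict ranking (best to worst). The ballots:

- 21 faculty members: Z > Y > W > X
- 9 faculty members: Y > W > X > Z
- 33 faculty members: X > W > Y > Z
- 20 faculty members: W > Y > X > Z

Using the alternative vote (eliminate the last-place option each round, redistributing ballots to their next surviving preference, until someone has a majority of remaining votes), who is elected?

Round 1: X 33, Y 9, W 20, Z 21. Eliminate Y.
Round 2: X 33, W 29, Z 21. Eliminate Z.
Round 3: X 33, W 50. W has a majority.

W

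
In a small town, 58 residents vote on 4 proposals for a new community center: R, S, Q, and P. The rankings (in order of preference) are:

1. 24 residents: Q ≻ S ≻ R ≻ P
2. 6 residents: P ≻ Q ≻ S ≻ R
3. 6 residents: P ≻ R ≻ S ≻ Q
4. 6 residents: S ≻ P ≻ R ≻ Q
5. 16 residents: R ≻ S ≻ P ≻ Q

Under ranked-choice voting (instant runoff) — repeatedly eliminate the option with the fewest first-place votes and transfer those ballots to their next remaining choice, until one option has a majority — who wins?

Round 1: R 16, S 6, Q 24, P 12. Eliminate S.
Round 2: R 16, Q 24, P 18. Eliminate R.
Round 3: Q 24, P 34. P has a majority.

P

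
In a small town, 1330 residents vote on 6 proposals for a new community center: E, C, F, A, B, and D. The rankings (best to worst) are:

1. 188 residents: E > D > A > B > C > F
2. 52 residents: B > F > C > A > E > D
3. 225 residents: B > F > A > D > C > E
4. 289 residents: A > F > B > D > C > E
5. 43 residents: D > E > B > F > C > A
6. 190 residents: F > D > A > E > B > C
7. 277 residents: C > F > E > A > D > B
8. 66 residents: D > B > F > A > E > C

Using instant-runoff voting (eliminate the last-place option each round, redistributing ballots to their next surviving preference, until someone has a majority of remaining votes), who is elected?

A

Round 1: E 188, C 277, F 190, A 289, B 277, D 109. Eliminate D.
Round 2: E 231, C 277, F 190, A 289, B 343. Eliminate F.
Round 3: E 231, C 277, A 479, B 343. Eliminate E.
Round 4: C 277, A 667, B 386. A has a majority.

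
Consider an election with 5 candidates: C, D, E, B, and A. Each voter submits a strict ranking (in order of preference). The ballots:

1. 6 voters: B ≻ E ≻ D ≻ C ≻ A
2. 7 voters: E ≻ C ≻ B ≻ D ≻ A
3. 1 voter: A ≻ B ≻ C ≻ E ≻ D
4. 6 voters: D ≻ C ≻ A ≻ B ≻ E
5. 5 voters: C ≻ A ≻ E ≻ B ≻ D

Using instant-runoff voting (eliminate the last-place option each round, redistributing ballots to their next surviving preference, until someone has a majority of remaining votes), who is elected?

B

Round 1: C 5, D 6, E 7, B 6, A 1. Eliminate A.
Round 2: C 5, D 6, E 7, B 7. Eliminate C.
Round 3: D 6, E 12, B 7. Eliminate D.
Round 4: E 12, B 13. B has a majority.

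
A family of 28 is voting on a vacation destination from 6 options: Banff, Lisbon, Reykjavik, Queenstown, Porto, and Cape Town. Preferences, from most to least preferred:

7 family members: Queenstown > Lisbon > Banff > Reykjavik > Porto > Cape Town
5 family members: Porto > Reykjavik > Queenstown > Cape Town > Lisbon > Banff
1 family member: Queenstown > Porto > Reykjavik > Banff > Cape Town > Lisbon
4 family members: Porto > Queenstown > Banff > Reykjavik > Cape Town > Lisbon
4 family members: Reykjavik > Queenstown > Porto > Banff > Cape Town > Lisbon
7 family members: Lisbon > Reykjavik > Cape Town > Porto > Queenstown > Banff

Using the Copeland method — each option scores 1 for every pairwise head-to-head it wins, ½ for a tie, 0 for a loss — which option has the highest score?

Banff: beats Cape Town; loses to Lisbon, Reykjavik, Queenstown, and Porto → score 1.
Lisbon: beats Banff; ties Reykjavik, Porto, and Cape Town; loses to Queenstown → score 2.5.
Reykjavik: beats Banff, Queenstown, Porto, and Cape Town; ties Lisbon → score 4.5.
Queenstown: beats Banff, Lisbon, and Cape Town; loses to Reykjavik and Porto → score 3.
Porto: beats Banff, Queenstown, and Cape Town; ties Lisbon; loses to Reykjavik → score 3.5.
Cape Town: ties Lisbon; loses to Banff, Reykjavik, Queenstown, and Porto → score 0.5.
Reykjavik has the best pairwise record.

Reykjavik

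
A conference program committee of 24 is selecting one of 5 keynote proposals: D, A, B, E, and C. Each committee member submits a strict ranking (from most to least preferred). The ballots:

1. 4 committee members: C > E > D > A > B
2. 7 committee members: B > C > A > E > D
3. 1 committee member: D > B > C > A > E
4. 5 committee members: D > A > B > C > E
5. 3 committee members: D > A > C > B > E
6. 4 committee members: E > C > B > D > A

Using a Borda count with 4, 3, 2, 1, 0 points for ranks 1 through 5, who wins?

C

D: 4·2 + 7·0 + 1·4 + 5·4 + 3·4 + 4·1 = 48
A: 4·1 + 7·2 + 1·1 + 5·3 + 3·3 + 4·0 = 43
B: 4·0 + 7·4 + 1·3 + 5·2 + 3·1 + 4·2 = 52
E: 4·3 + 7·1 + 1·0 + 5·0 + 3·0 + 4·4 = 35
C: 4·4 + 7·3 + 1·2 + 5·1 + 3·2 + 4·3 = 62
C has the highest Borda score (62).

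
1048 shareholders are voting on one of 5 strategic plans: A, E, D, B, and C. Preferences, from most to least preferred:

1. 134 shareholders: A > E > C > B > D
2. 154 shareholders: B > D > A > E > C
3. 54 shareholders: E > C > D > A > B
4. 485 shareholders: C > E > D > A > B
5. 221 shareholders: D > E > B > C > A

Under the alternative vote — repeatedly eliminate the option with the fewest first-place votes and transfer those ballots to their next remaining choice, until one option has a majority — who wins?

C

Round 1: A 134, E 54, D 221, B 154, C 485. Eliminate E.
Round 2: A 134, D 221, B 154, C 539. C has a majority.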